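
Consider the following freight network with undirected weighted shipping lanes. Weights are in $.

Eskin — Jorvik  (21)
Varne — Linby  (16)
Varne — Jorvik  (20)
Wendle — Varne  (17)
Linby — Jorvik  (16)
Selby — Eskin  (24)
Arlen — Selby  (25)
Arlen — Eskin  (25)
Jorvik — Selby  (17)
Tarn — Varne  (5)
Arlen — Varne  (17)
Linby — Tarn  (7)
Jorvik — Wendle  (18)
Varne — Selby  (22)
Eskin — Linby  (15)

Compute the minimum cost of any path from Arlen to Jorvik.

$37

Settle nodes by increasing distance from Arlen:
Arlen: 0
Varne: 17  (via Arlen)
Tarn: 22  (via Varne)
Selby: 25  (via Arlen)
Eskin: 25  (via Arlen)
Linby: 29  (via Tarn)
Wendle: 34  (via Varne)
Jorvik: 37  (via Varne)
Shortest route: Arlen → Varne → Jorvik = $37.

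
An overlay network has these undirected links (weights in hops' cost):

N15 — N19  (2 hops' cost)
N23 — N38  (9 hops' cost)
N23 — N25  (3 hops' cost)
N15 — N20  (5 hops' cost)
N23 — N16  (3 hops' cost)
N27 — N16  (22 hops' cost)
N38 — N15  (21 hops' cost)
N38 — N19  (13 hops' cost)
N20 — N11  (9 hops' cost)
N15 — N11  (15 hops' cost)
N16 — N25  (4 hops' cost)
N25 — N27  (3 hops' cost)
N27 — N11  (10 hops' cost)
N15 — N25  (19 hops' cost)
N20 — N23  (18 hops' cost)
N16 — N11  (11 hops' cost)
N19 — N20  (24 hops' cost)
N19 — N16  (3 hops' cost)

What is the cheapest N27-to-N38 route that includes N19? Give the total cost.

Best N27 to N19: N27–N25–N16–N19 costing 10
Best N19 to N38: N19–N38 costing 13
Total via N19: 10 + 13 = 23 hops' cost.

23 hops' cost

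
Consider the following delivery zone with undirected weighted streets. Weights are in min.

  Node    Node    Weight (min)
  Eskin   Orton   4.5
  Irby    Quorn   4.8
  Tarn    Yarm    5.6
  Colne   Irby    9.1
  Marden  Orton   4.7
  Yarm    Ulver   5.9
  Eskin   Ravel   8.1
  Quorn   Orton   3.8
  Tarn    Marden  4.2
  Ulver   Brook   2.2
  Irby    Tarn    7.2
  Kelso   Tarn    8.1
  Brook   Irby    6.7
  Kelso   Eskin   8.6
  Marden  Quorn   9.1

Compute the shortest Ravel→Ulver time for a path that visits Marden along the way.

33 min

Best Ravel to Marden: Ravel → Eskin → Orton → Marden costing 17.3
Shortest Marden→Ulver: Marden → Tarn → Yarm → Ulver = 15.7
Total via Marden: 17.3 + 15.7 = 33 min.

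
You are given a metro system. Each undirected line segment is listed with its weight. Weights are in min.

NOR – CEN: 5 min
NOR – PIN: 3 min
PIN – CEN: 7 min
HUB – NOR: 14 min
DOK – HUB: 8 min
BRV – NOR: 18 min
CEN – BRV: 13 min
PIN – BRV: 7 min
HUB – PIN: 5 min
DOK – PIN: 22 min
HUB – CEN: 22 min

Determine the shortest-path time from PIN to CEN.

7 min

Candidate routes:
PIN–NOR–CEN: 3+5 = 8
PIN–CEN: 7 = 7
The minimum is 7 min via PIN–CEN.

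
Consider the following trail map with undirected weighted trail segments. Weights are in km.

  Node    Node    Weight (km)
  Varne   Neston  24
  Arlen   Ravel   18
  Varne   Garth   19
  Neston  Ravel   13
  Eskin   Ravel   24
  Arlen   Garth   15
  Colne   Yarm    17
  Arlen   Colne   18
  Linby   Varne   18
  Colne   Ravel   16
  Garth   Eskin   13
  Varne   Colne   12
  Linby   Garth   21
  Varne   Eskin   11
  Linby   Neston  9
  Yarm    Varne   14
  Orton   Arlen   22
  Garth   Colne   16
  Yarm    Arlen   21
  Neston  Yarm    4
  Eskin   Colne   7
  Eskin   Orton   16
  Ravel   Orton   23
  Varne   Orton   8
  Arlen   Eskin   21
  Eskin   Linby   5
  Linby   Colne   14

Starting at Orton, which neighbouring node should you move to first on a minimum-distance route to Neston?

Compare a few routes:
Orton–Eskin–Linby–Neston: 16+5+9 = 30
Orton–Varne–Yarm–Neston: 8+14+4 = 26
Orton–Varne–Neston: 8+24 = 32
The minimum is 26 km via Orton–Varne–Yarm–Neston.
So from Orton the first move is to Varne.

Varne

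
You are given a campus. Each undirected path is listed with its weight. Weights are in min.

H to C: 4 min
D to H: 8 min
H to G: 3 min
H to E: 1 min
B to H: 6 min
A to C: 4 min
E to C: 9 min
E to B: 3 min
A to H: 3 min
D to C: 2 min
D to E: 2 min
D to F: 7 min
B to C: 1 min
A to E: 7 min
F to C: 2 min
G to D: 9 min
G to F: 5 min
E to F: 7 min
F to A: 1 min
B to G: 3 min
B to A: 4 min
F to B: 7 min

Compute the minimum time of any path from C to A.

Running Dijkstra from C:
C: 0
B: 1  (via C)
D: 2  (via C)
F: 2  (via C)
A: 3  (via F)
Shortest route: C–F–A = 3 min.

3 min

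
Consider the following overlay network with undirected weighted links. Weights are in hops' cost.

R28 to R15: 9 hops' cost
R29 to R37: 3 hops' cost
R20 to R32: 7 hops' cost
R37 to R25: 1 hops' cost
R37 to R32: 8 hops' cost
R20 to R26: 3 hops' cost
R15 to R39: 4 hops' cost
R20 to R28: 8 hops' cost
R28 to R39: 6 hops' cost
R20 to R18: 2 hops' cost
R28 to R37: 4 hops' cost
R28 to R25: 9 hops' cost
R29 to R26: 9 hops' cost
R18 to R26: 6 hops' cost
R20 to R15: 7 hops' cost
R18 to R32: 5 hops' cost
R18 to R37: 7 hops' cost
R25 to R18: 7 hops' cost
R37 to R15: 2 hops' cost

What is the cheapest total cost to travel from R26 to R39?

14 hops' cost

Candidate routes:
R26 - R20 - R28 - R39: 3+8+6 = 17
R26 - R20 - R15 - R39: 3+7+4 = 14
The minimum is 14 hops' cost via R26 - R20 - R15 - R39.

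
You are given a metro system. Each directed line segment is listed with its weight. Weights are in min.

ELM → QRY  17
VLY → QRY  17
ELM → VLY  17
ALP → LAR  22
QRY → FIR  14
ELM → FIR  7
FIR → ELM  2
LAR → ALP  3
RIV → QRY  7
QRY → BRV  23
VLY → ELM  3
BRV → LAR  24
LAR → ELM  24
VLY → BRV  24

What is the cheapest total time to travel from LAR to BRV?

Shortest distances from LAR:
LAR: 0
ALP: 3  (via LAR)
ELM: 24  (via LAR)
FIR: 31  (via ELM)
VLY: 41  (via ELM)
QRY: 41  (via ELM)
BRV: 64  (via QRY)
Shortest route: LAR–ELM–QRY–BRV = 64 min.

64 min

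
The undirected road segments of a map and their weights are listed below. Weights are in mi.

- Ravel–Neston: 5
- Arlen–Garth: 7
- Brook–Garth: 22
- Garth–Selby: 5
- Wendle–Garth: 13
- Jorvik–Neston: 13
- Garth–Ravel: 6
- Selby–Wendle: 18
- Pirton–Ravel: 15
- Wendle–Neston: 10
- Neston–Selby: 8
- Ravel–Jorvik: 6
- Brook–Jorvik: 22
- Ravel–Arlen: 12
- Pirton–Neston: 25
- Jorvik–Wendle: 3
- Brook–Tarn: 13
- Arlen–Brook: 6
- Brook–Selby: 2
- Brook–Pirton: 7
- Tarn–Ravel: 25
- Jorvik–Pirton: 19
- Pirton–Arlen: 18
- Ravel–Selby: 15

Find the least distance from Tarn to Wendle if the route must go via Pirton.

42 mi

Shortest Tarn→Pirton: Tarn–Brook–Pirton = 20
Best Pirton to Wendle: Pirton–Jorvik–Wendle costing 22
Total via Pirton: 20 + 22 = 42 mi.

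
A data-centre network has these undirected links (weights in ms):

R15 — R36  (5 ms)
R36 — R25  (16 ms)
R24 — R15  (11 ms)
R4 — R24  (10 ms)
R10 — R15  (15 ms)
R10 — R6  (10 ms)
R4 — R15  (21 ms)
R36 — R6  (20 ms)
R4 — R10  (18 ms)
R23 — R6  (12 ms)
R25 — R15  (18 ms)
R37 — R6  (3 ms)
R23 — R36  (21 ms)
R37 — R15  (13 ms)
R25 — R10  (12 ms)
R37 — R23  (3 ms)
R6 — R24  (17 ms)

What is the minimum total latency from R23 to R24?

Settle nodes by increasing distance from R23:
R23: 0
R37: 3  (via R23)
R6: 6  (via R37)
R15: 16  (via R37)
R10: 16  (via R6)
R36: 21  (via R23)
R24: 23  (via R6)
Shortest route: R23 → R37 → R6 → R24 = 23 ms.

23 ms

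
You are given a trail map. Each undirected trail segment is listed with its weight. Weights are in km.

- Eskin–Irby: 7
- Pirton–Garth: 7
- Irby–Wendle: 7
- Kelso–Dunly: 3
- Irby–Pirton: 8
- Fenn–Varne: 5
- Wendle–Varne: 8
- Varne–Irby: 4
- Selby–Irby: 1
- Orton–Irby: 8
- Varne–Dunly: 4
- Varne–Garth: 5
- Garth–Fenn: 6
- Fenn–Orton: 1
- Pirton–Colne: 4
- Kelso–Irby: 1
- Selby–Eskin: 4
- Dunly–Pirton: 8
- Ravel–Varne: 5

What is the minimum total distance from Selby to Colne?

Shortest distances from Selby:
Selby: 0
Irby: 1  (via Selby)
Kelso: 2  (via Irby)
Eskin: 4  (via Selby)
Dunly: 5  (via Kelso)
Varne: 5  (via Irby)
Wendle: 8  (via Irby)
Pirton: 9  (via Irby)
Orton: 9  (via Irby)
Fenn: 10  (via Varne)
Ravel: 10  (via Varne)
Garth: 10  (via Varne)
Colne: 13  (via Pirton)
Shortest route: Selby–Irby–Pirton–Colne = 13 km.

13 km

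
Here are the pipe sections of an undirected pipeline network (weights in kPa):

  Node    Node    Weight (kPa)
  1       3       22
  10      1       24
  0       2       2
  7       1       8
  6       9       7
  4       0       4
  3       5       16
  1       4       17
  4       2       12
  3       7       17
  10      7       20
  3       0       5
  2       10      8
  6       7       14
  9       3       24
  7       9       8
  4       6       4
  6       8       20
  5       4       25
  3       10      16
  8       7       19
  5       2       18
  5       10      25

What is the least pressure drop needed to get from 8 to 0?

Candidate routes:
8 → 7 → 6 → 4 → 0: 19+14+4+4 = 41
8 → 6 → 4 → 2 → 0: 20+4+12+2 = 38
8 → 6 → 4 → 0: 20+4+4 = 28
Cheapest is 8 → 6 → 4 → 0 at 28 kPa.

28 kPa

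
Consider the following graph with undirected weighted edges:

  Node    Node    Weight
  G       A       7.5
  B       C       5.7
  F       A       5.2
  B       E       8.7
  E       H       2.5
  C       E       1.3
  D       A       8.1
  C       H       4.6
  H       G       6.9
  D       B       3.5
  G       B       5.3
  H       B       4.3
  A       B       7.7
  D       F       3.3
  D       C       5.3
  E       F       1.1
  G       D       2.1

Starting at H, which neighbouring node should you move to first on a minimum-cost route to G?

G

Candidate routes:
H–E–F–D–G: 2.5+1.1+3.3+2.1 = 9
H–G: 6.9 = 6.9
H–B–D–G: 4.3+3.5+2.1 = 9.9
H–B–G: 4.3+5.3 = 9.6
Cheapest is H–G at 6.9.
So from H the first move is to G.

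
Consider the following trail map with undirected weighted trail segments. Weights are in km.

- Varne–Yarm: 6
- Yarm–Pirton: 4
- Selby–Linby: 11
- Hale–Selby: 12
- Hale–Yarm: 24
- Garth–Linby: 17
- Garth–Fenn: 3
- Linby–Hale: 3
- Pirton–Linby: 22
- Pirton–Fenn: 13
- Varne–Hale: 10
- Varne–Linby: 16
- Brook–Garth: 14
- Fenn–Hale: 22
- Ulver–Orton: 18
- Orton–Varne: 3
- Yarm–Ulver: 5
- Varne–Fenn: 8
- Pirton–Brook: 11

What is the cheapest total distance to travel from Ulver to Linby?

Candidate routes:
Ulver–Yarm–Varne–Hale–Linby: 5+6+10+3 = 24
Ulver–Yarm–Varne–Linby: 5+6+16 = 27
Cheapest is Ulver–Yarm–Varne–Hale–Linby at 24 km.

24 km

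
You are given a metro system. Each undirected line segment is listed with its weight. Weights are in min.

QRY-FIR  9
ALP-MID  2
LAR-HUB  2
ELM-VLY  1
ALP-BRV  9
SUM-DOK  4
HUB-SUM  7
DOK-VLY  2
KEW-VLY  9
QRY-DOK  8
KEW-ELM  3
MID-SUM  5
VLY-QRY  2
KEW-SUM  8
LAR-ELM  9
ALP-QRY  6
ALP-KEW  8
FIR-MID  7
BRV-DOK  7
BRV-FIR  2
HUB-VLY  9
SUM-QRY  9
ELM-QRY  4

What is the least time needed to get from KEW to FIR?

15 min

Enumerating some paths:
KEW–ALP–MID–FIR: 8+2+7 = 17
KEW–ELM–VLY–QRY–FIR: 3+1+2+9 = 15
KEW–ELM–QRY–FIR: 3+4+9 = 16
Cheapest is KEW–ELM–VLY–QRY–FIR at 15 min.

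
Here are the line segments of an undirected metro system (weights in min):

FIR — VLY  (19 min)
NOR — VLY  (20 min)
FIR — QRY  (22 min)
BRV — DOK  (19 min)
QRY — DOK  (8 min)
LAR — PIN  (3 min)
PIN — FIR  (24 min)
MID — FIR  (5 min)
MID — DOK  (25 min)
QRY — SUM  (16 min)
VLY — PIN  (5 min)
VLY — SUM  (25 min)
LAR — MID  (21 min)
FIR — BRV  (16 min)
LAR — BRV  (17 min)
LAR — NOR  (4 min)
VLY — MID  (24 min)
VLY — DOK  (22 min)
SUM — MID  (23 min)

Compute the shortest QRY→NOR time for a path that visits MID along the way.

Shortest QRY→MID: QRY → FIR → MID = 27
Best MID to NOR: MID → LAR → NOR costing 25
Total via MID: 27 + 25 = 52 min.

52 min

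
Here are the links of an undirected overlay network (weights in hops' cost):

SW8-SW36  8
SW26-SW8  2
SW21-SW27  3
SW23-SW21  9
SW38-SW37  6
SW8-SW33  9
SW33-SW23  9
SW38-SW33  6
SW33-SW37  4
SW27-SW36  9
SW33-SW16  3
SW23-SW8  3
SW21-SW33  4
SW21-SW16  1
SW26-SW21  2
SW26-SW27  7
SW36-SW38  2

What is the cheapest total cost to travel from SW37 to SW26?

10 hops' cost

Enumerating some paths:
SW37 - SW33 - SW8 - SW26: 4+9+2 = 15
SW37 - SW33 - SW21 - SW26: 4+4+2 = 10
SW37 - SW33 - SW16 - SW21 - SW27 - SW26: 4+3+1+3+7 = 18
Cheapest is SW37 - SW33 - SW21 - SW26 at 10 hops' cost.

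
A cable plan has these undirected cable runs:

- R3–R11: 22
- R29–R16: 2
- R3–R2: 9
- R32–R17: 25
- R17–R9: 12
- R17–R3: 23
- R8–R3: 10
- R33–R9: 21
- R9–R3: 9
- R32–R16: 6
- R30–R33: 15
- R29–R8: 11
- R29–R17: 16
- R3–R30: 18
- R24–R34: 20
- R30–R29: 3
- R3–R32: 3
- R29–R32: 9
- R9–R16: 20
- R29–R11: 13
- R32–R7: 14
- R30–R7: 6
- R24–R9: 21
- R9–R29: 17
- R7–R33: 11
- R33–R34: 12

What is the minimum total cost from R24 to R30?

Compare a few routes:
R24 - R9 - R29 - R30: 21+17+3 = 41
R24 - R9 - R3 - R32 - R16 - R29 - R30: 21+9+3+6+2+3 = 44
Cheapest is R24 - R9 - R29 - R30 at 41.

41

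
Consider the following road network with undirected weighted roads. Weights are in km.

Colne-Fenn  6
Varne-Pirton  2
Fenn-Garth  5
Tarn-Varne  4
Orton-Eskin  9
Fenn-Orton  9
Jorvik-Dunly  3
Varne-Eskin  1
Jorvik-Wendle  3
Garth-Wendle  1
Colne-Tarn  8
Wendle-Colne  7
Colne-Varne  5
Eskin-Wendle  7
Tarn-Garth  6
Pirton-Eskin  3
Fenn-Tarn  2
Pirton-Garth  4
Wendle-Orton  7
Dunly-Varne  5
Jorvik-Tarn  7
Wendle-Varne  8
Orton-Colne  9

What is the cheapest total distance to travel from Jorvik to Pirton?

8 km

Compare a few routes:
Jorvik - Dunly - Varne - Eskin - Pirton: 3+5+1+3 = 12
Jorvik - Tarn - Varne - Pirton: 7+4+2 = 13
Jorvik - Wendle - Garth - Pirton: 3+1+4 = 8
Jorvik - Dunly - Varne - Pirton: 3+5+2 = 10
Cheapest is Jorvik - Wendle - Garth - Pirton at 8 km.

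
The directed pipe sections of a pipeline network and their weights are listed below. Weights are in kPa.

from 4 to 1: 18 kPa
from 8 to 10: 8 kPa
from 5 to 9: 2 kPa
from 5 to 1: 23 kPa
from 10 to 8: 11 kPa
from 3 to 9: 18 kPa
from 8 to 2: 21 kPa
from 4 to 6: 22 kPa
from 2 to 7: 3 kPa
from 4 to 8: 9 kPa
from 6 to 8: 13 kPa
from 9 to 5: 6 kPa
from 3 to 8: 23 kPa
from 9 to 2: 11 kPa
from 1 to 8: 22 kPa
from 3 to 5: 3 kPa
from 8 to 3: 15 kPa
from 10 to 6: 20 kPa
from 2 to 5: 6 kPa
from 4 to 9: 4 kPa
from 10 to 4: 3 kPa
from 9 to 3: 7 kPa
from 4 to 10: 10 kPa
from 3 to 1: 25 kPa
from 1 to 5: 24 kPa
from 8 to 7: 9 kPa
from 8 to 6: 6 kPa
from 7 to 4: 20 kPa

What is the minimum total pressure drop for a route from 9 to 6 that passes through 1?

Shortest 9→1: 9–5–1 = 29
Best 1 to 6: 1–8–6 costing 28
Total via 1: 29 + 28 = 57 kPa.

57 kPa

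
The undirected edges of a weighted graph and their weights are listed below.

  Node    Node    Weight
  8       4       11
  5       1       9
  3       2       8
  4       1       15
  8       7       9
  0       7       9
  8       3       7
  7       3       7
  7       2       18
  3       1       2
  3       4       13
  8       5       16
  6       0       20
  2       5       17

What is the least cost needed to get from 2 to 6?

Enumerating some paths:
2–3–8–7–0–6: 8+7+9+9+20 = 53
2–3–7–0–6: 8+7+9+20 = 44
2–7–0–6: 18+9+20 = 47
Cheapest is 2–3–7–0–6 at 44.

44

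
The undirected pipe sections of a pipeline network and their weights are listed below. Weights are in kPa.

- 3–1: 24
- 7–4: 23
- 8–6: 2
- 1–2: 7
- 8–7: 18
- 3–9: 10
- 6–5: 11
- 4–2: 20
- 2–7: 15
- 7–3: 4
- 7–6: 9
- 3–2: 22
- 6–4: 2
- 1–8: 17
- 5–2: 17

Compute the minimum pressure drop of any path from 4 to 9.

Enumerating some paths:
4 - 2 - 7 - 3 - 9: 20+15+4+10 = 49
4 - 7 - 3 - 9: 23+4+10 = 37
4 - 6 - 7 - 3 - 9: 2+9+4+10 = 25
4 - 6 - 8 - 7 - 3 - 9: 2+2+18+4+10 = 36
The minimum is 25 kPa via 4 - 6 - 7 - 3 - 9.

25 kPa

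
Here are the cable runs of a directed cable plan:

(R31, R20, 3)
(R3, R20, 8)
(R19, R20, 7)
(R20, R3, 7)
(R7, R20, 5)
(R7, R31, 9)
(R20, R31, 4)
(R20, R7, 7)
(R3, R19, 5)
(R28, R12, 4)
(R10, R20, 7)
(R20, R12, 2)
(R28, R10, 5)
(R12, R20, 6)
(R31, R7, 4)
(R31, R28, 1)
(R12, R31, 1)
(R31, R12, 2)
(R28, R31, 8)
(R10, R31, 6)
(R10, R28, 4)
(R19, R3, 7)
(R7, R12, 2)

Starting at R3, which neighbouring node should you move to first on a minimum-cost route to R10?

R20

Enumerating some paths:
R3 → R20 → R31 → R28 → R10: 8+4+1+5 = 18
R3 → R20 → R12 → R31 → R28 → R10: 8+2+1+1+5 = 17
The minimum is 17 via R3 → R20 → R12 → R31 → R28 → R10.
So from R3 the first move is to R20.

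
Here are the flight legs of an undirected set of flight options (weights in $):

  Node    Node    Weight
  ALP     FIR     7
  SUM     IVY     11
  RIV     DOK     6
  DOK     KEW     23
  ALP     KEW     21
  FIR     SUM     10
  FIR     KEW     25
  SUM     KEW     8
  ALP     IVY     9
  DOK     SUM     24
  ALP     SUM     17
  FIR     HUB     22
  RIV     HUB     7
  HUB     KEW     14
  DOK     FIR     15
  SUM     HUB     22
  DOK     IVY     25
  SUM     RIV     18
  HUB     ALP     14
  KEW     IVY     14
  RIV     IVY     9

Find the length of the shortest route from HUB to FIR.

Running Dijkstra from HUB:
HUB: 0
RIV: 7  (via HUB)
DOK: 13  (via RIV)
ALP: 14  (via HUB)
KEW: 14  (via HUB)
IVY: 16  (via RIV)
FIR: 21  (via ALP)
Shortest route: HUB–ALP–FIR = $21.

$21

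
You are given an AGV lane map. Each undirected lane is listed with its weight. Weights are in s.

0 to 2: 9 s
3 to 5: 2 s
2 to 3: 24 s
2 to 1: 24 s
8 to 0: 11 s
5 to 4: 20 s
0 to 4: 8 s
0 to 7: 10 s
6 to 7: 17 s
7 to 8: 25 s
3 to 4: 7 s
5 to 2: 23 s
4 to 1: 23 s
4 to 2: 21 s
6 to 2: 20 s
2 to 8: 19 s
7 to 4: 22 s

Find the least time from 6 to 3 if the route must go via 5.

Best 6 to 5: 6–2–5 costing 43
Best 5 to 3: 5–3 costing 2
Total via 5: 43 + 2 = 45 s.

45 s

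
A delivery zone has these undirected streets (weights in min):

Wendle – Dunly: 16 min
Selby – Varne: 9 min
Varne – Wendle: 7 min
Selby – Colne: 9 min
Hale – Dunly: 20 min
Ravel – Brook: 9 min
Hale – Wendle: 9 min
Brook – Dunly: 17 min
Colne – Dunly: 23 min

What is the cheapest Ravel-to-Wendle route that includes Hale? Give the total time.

55 min

Shortest Ravel→Hale: Ravel → Brook → Dunly → Hale = 46
Best Hale to Wendle: Hale → Wendle costing 9
Total via Hale: 46 + 9 = 55 min.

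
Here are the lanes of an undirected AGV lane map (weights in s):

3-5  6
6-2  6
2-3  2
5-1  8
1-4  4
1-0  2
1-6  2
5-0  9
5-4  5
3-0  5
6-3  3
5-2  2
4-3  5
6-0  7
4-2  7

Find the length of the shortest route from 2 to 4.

7 s

Settle nodes by increasing distance from 2:
2: 0
3: 2  (via 2)
5: 2  (via 2)
6: 5  (via 3)
0: 7  (via 3)
1: 7  (via 6)
4: 7  (via 2)
Shortest route: 2 → 4 = 7 s.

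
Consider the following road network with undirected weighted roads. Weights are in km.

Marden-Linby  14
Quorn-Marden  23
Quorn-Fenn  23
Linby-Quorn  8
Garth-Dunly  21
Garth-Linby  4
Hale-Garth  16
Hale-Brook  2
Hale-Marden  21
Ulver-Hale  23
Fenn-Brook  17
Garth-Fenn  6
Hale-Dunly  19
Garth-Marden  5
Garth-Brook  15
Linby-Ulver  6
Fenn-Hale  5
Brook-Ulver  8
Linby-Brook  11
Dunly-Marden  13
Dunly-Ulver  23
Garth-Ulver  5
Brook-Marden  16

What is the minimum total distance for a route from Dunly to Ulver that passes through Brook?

Shortest Dunly→Brook: Dunly–Hale–Brook = 21
Best Brook to Ulver: Brook–Ulver costing 8
Total via Brook: 21 + 8 = 29 km.

29 km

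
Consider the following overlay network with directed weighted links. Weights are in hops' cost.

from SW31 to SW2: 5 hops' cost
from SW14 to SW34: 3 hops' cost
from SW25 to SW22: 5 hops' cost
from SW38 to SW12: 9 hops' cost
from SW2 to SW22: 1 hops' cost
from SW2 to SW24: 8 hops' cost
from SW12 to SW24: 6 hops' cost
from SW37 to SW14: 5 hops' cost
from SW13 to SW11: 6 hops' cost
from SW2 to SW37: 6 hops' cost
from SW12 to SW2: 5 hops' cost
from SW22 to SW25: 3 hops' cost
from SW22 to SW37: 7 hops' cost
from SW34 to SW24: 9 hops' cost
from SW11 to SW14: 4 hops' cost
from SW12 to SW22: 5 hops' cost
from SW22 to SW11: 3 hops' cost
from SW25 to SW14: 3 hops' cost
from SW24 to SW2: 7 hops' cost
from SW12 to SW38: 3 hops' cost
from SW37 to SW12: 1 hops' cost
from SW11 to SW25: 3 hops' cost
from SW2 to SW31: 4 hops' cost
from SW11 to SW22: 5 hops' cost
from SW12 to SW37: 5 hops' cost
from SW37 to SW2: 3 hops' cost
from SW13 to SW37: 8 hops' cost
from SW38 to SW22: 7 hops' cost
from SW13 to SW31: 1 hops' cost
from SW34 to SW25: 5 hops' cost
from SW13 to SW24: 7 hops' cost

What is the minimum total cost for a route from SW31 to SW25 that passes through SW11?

Shortest SW31→SW11: SW31 → SW2 → SW22 → SW11 = 9
Best SW11 to SW25: SW11 → SW25 costing 3
Total via SW11: 9 + 3 = 12 hops' cost.

12 hops' cost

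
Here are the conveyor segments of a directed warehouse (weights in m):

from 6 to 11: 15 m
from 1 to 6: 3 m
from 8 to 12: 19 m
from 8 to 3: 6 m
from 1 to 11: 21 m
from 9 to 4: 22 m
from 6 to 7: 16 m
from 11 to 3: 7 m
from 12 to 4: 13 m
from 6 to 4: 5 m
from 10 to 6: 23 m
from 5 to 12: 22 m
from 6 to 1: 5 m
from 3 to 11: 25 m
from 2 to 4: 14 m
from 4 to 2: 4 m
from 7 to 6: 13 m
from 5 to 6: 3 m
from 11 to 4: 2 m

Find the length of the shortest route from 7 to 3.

Candidate routes:
7 - 6 - 11 - 3: 13+15+7 = 35
7 - 6 - 1 - 11 - 3: 13+5+21+7 = 46
Cheapest is 7 - 6 - 11 - 3 at 35 m.

35 m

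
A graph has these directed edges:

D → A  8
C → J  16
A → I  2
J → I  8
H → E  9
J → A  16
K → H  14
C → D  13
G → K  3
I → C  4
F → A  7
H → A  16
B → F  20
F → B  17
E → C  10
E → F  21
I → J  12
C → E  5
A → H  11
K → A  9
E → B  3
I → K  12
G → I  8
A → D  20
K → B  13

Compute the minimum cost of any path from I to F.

Running Dijkstra from I:
I: 0
C: 4  (via I)
E: 9  (via C)
B: 12  (via E)
J: 12  (via I)
K: 12  (via I)
D: 17  (via C)
A: 21  (via K)
H: 26  (via K)
F: 30  (via E)
Shortest route: I → C → E → F = 30.

30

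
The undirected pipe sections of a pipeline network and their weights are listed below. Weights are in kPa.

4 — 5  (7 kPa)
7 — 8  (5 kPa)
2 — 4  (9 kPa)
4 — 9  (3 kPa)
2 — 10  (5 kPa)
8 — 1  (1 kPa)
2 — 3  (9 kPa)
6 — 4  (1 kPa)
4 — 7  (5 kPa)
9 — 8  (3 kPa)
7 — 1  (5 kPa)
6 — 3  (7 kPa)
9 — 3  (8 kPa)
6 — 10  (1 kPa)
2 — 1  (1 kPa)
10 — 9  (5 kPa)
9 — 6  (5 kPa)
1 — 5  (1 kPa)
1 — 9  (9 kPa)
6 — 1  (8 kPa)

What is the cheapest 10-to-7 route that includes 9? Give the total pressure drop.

Best 10 to 9: 10–9 costing 5
Best 9 to 7: 9–4–7 costing 8
Total via 9: 5 + 8 = 13 kPa.

13 kPa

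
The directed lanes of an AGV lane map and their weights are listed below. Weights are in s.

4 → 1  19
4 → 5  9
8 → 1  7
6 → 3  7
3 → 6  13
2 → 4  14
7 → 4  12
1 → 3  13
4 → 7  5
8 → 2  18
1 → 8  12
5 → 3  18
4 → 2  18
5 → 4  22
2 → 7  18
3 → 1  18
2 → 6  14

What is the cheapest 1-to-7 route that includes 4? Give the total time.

Shortest 1→4: 1–8–2–4 = 44
Best 4 to 7: 4–7 costing 5
Total via 4: 44 + 5 = 49 s.

49 s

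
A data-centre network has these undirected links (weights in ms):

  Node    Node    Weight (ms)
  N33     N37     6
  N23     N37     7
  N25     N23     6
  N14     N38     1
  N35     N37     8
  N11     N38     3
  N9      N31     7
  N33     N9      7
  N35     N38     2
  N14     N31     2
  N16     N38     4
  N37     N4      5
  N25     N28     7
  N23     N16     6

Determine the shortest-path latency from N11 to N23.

Shortest distances from N11:
N11: 0
N38: 3  (via N11)
N14: 4  (via N38)
N35: 5  (via N38)
N31: 6  (via N14)
N16: 7  (via N38)
N9: 13  (via N31)
N37: 13  (via N35)
N23: 13  (via N16)
Shortest route: N11 → N38 → N16 → N23 = 13 ms.

13 ms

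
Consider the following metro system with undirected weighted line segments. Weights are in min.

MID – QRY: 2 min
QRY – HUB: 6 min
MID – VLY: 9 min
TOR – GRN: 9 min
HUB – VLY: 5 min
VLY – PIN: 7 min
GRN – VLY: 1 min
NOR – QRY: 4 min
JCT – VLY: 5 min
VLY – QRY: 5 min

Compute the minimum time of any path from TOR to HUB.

Enumerating some paths:
TOR - GRN - VLY - HUB: 9+1+5 = 15
TOR - GRN - VLY - MID - QRY - HUB: 9+1+9+2+6 = 27
TOR - GRN - VLY - QRY - HUB: 9+1+5+6 = 21
The minimum is 15 min via TOR - GRN - VLY - HUB.

15 min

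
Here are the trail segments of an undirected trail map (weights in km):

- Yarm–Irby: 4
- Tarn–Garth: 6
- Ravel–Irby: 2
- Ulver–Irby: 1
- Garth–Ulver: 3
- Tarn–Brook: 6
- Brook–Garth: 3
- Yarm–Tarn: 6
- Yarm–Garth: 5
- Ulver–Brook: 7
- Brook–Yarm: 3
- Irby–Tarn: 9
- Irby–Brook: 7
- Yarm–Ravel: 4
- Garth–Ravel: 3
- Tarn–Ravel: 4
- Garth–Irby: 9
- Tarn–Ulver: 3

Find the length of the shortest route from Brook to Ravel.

Running Dijkstra from Brook:
Brook: 0
Garth: 3  (via Brook)
Yarm: 3  (via Brook)
Ulver: 6  (via Garth)
Ravel: 6  (via Garth)
Shortest route: Brook–Garth–Ravel = 6 km.

6 km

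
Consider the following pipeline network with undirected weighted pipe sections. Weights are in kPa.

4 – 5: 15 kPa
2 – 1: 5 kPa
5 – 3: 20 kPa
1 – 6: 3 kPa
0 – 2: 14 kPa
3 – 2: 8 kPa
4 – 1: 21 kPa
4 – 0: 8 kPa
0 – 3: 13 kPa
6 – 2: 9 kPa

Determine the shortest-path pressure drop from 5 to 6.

Settle nodes by increasing distance from 5:
5: 0
4: 15  (via 5)
3: 20  (via 5)
0: 23  (via 4)
2: 28  (via 3)
1: 33  (via 2)
6: 36  (via 1)
Shortest route: 5 → 3 → 2 → 1 → 6 = 36 kPa.

36 kPa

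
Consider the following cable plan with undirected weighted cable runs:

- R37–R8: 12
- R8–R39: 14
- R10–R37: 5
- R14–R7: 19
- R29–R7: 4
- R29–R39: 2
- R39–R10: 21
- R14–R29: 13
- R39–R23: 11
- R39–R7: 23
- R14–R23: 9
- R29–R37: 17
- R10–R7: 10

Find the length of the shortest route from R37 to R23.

Enumerating some paths:
R37–R10–R7–R29–R39–R23: 5+10+4+2+11 = 32
R37–R10–R39–R23: 5+21+11 = 37
R37–R29–R39–R23: 17+2+11 = 30
The minimum is 30 via R37–R29–R39–R23.

30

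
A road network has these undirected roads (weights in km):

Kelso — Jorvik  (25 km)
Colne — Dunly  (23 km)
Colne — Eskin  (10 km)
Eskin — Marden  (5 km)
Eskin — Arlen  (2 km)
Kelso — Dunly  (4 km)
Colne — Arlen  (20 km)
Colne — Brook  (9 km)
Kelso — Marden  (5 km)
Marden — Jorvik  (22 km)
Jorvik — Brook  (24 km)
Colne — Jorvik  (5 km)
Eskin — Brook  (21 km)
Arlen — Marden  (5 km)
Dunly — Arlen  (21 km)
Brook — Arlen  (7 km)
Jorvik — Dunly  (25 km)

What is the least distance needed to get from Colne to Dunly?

Compare a few routes:
Colne–Eskin–Marden–Kelso–Dunly: 10+5+5+4 = 24
Colne–Eskin–Arlen–Marden–Kelso–Dunly: 10+2+5+5+4 = 26
Colne–Jorvik–Dunly: 5+25 = 30
Colne–Dunly: 23 = 23
The minimum is 23 km via Colne–Dunly.

23 km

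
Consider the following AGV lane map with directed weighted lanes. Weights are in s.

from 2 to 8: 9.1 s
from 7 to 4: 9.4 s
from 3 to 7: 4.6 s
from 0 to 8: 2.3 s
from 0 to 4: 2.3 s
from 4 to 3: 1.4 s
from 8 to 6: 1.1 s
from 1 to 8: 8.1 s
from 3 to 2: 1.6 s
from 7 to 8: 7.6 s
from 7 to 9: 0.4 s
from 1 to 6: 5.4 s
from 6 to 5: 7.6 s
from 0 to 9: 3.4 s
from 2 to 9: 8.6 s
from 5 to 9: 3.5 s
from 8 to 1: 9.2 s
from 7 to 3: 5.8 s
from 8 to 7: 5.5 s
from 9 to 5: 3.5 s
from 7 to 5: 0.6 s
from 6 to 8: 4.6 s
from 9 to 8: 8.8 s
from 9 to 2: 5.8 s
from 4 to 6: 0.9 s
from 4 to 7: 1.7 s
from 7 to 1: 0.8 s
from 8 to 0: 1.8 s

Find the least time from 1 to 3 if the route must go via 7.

19.4 s

Shortest 1→7: 1 → 8 → 7 = 13.6
Best 7 to 3: 7 → 3 costing 5.8
Total via 7: 13.6 + 5.8 = 19.4 s.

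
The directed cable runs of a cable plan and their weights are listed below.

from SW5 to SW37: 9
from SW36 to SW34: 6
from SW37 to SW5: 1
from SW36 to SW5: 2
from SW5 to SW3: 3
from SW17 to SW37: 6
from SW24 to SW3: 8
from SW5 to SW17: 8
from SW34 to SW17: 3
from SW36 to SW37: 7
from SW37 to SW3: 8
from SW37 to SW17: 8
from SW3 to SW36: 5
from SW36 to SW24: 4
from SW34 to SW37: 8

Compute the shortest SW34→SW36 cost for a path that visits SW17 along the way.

18

Best SW34 to SW17: SW34–SW17 costing 3
Best SW17 to SW36: SW17–SW37–SW5–SW3–SW36 costing 15
Total via SW17: 3 + 15 = 18.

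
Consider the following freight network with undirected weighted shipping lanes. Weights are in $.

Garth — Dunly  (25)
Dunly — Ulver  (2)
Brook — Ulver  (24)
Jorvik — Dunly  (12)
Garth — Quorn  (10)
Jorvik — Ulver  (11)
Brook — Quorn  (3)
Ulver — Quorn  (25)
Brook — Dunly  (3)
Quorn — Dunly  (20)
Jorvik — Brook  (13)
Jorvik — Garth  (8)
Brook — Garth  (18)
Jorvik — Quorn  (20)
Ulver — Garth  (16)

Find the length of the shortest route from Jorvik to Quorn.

Shortest distances from Jorvik:
Jorvik: 0
Garth: 8  (via Jorvik)
Ulver: 11  (via Jorvik)
Dunly: 12  (via Jorvik)
Brook: 13  (via Jorvik)
Quorn: 16  (via Brook)
Shortest route: Jorvik–Brook–Quorn = $16.

$16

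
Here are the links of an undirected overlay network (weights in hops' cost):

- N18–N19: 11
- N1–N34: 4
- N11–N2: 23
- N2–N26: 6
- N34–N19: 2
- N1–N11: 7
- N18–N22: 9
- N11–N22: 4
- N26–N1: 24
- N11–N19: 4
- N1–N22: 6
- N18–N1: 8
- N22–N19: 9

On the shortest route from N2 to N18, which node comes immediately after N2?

Compare a few routes:
N2–N11–N22–N18: 23+4+9 = 36
N2–N11–N19–N18: 23+4+11 = 38
N2–N11–N1–N18: 23+7+8 = 38
Cheapest is N2–N11–N22–N18 at 36 hops' cost.
So from N2 the first move is to N11.

N11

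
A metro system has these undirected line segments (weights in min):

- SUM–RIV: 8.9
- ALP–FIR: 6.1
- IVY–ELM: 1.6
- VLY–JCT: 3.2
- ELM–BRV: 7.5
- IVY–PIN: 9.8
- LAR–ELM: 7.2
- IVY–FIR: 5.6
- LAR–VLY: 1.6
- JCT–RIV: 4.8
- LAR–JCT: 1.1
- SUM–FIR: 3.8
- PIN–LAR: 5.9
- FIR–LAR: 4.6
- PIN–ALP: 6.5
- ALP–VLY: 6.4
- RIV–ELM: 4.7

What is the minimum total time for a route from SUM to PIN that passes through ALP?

16.4 min

Shortest SUM→ALP: SUM–FIR–ALP = 9.9
Shortest ALP→PIN: ALP–PIN = 6.5
Total via ALP: 9.9 + 6.5 = 16.4 min.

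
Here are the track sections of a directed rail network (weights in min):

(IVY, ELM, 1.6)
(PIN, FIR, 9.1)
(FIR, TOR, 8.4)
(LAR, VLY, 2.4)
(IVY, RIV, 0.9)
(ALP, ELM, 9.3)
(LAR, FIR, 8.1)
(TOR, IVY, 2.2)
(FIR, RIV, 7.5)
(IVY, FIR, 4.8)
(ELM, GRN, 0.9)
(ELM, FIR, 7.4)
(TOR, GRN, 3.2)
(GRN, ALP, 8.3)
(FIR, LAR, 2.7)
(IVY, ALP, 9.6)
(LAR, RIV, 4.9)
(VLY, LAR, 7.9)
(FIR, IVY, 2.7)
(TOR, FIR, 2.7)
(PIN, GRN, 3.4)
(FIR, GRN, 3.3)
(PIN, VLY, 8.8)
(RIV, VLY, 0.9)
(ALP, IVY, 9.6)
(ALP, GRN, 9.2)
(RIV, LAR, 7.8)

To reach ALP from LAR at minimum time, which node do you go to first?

Candidate routes:
LAR - FIR - IVY - ALP: 8.1+2.7+9.6 = 20.4
LAR - FIR - GRN - ALP: 8.1+3.3+8.3 = 19.7
LAR - FIR - IVY - ELM - GRN - ALP: 8.1+2.7+1.6+0.9+8.3 = 21.6
The minimum is 19.7 min via LAR - FIR - GRN - ALP.
So from LAR the first move is to FIR.

FIR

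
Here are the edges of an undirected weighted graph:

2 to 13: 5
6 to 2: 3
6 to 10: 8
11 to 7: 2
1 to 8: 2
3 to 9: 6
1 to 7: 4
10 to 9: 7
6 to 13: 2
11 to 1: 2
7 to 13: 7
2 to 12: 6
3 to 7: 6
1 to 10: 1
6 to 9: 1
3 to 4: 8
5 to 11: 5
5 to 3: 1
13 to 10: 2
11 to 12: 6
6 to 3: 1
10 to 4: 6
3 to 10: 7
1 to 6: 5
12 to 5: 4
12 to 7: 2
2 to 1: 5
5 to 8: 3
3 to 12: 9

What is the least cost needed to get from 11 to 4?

Compare a few routes:
11 → 7 → 1 → 10 → 4: 2+4+1+6 = 13
11 → 5 → 3 → 4: 5+1+8 = 14
11 → 1 → 10 → 4: 2+1+6 = 9
The minimum is 9 via 11 → 1 → 10 → 4.

9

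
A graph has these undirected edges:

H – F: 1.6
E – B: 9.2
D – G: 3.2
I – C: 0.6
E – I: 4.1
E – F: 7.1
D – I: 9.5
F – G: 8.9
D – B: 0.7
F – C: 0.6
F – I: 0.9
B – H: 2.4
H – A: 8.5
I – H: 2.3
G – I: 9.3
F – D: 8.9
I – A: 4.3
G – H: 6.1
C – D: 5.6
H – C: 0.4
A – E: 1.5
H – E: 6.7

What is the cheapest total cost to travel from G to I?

7.1

Settle nodes by increasing distance from G:
G: 0
D: 3.2  (via G)
B: 3.9  (via D)
H: 6.1  (via G)
C: 6.5  (via H)
F: 7.1  (via C)
I: 7.1  (via C)
Shortest route: G–H–C–I = 7.1.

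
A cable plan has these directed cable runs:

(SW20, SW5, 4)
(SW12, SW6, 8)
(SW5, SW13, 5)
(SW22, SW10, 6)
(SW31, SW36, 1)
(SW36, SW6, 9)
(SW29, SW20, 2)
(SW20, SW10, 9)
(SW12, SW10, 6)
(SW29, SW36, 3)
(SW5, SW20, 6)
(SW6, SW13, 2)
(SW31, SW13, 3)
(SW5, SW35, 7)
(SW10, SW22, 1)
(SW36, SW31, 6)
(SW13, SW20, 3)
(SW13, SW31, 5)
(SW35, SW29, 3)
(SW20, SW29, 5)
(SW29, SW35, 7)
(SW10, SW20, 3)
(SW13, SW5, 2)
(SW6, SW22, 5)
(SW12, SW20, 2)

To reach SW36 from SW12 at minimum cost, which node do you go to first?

SW20

Candidate routes:
SW12 - SW10 - SW20 - SW29 - SW36: 6+3+5+3 = 17
SW12 - SW20 - SW29 - SW36: 2+5+3 = 10
SW12 - SW6 - SW13 - SW31 - SW36: 8+2+5+1 = 16
SW12 - SW20 - SW5 - SW13 - SW31 - SW36: 2+4+5+5+1 = 17
The minimum is 10 via SW12 - SW20 - SW29 - SW36.
So from SW12 the first move is to SW20.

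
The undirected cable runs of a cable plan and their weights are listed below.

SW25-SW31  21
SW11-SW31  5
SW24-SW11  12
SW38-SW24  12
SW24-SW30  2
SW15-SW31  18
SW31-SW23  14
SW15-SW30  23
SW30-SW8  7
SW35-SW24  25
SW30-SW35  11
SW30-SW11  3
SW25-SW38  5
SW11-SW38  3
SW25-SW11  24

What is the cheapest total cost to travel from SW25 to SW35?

Running Dijkstra from SW25:
SW25: 0
SW38: 5  (via SW25)
SW11: 8  (via SW38)
SW30: 11  (via SW11)
SW24: 13  (via SW30)
SW31: 13  (via SW11)
SW8: 18  (via SW30)
SW35: 22  (via SW30)
Shortest route: SW25 → SW38 → SW11 → SW30 → SW35 = 22.

22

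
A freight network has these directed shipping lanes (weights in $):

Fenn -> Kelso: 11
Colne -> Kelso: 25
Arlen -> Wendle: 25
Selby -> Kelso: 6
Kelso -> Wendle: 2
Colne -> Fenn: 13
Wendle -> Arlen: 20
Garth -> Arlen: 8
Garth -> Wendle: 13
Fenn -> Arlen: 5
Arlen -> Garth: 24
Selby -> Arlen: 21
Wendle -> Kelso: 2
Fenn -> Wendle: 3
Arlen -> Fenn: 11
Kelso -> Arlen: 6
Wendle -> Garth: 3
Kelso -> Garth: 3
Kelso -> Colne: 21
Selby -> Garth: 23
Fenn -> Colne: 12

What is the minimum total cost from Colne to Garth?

$19

Compare a few routes:
Colne - Fenn - Wendle - Garth: 13+3+3 = 19
Colne - Fenn - Wendle - Kelso - Garth: 13+3+2+3 = 21
The minimum is $19 via Colne - Fenn - Wendle - Garth.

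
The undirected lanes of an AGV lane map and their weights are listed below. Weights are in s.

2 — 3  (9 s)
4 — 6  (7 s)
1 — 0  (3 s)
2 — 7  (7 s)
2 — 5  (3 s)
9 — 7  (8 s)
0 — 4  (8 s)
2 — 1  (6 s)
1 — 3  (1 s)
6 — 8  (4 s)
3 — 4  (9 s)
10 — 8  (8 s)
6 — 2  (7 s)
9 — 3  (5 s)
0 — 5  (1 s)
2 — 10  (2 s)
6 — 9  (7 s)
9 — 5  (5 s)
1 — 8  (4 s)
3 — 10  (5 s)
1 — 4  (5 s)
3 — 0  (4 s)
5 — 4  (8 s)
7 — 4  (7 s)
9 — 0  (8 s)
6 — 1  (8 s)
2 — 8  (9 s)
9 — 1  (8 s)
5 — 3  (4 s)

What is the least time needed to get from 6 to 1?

Shortest distances from 6:
6: 0
8: 4  (via 6)
2: 7  (via 6)
4: 7  (via 6)
9: 7  (via 6)
1: 8  (via 6)
Shortest route: 6 → 1 = 8 s.

8 s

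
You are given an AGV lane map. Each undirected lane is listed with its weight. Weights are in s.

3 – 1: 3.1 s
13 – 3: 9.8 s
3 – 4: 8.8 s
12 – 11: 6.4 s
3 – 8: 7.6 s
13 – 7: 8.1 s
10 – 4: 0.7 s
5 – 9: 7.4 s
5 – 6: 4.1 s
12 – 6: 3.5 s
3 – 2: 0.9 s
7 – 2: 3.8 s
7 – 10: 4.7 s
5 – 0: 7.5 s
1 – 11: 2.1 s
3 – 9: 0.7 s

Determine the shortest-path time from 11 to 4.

Candidate routes:
11 - 1 - 3 - 13 - 7 - 10 - 4: 2.1+3.1+9.8+8.1+4.7+0.7 = 28.5
11 - 1 - 3 - 2 - 7 - 10 - 4: 2.1+3.1+0.9+3.8+4.7+0.7 = 15.3
11 - 1 - 3 - 4: 2.1+3.1+8.8 = 14
11 - 12 - 6 - 5 - 9 - 3 - 4: 6.4+3.5+4.1+7.4+0.7+8.8 = 30.9
The minimum is 14 s via 11 - 1 - 3 - 4.

14 s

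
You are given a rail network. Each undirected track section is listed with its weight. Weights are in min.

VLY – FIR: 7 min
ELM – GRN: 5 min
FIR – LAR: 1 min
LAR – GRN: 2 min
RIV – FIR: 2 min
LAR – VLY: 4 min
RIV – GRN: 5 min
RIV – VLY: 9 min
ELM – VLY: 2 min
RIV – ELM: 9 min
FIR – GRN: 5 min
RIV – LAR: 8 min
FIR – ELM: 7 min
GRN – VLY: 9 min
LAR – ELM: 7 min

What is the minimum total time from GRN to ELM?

Compare a few routes:
GRN - LAR - VLY - ELM: 2+4+2 = 8
GRN - ELM: 5 = 5
The minimum is 5 min via GRN - ELM.

5 min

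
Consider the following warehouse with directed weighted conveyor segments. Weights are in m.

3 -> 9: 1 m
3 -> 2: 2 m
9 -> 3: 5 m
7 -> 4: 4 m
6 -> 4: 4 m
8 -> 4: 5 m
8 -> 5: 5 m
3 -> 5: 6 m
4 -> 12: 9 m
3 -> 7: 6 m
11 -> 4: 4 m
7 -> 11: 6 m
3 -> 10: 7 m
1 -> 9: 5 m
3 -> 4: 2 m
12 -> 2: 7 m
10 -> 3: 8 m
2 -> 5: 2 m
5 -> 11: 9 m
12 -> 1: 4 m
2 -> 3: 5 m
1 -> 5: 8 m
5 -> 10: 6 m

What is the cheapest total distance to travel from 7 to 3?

25 m

Candidate routes:
7 → 4 → 12 → 1 → 9 → 3: 4+9+4+5+5 = 27
7 → 4 → 12 → 2 → 3: 4+9+7+5 = 25
The minimum is 25 m via 7 → 4 → 12 → 2 → 3.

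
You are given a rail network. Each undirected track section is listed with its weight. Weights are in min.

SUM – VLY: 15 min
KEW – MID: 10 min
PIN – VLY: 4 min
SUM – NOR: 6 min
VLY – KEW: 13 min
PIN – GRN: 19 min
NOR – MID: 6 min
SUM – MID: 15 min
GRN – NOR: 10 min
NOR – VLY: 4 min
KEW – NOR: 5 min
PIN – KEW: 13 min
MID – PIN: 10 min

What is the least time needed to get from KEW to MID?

Settle nodes by increasing distance from KEW:
KEW: 0
NOR: 5  (via KEW)
VLY: 9  (via NOR)
MID: 10  (via KEW)
Shortest route: KEW–MID = 10 min.

10 min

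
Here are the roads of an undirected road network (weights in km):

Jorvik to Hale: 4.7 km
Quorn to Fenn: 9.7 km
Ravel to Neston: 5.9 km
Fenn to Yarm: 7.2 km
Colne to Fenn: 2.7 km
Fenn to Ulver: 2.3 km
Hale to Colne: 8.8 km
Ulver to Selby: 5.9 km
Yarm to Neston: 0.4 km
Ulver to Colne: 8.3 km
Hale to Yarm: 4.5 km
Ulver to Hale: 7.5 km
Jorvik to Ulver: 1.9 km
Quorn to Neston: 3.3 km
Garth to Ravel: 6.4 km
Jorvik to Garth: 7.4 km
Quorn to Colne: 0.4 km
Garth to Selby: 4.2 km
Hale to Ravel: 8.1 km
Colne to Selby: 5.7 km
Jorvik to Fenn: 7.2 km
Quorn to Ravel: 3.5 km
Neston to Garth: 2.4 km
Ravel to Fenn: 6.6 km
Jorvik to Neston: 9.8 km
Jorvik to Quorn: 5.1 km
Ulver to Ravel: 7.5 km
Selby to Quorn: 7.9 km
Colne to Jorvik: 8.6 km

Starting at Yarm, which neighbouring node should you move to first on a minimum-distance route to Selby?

Neston

Candidate routes:
Yarm → Neston → Garth → Selby: 0.4+2.4+4.2 = 7
Yarm → Neston → Quorn → Colne → Selby: 0.4+3.3+0.4+5.7 = 9.8
The minimum is 7 km via Yarm → Neston → Garth → Selby.
So from Yarm the first move is to Neston.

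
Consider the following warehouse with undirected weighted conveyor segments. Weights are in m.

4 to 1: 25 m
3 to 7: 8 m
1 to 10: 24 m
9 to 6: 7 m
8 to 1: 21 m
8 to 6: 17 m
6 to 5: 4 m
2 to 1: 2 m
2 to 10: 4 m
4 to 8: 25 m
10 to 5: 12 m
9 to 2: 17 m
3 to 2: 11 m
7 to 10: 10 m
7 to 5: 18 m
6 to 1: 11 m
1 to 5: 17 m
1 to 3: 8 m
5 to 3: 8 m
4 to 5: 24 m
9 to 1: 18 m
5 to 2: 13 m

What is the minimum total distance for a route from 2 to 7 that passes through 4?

Best 2 to 4: 2–1–4 costing 27
Shortest 4→7: 4–5–3–7 = 40
Total via 4: 27 + 40 = 67 m.

67 m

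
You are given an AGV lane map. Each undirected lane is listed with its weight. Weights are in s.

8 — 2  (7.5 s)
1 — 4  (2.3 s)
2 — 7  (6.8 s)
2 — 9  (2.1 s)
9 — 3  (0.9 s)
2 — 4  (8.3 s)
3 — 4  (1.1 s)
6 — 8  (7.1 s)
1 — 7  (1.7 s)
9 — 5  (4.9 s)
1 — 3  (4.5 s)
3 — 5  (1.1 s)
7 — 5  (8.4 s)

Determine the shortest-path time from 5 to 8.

11.6 s

Shortest distances from 5:
5: 0
3: 1.1  (via 5)
9: 2  (via 3)
4: 2.2  (via 3)
2: 4.1  (via 9)
1: 4.5  (via 4)
7: 6.2  (via 1)
8: 11.6  (via 2)
Shortest route: 5 → 3 → 9 → 2 → 8 = 11.6 s.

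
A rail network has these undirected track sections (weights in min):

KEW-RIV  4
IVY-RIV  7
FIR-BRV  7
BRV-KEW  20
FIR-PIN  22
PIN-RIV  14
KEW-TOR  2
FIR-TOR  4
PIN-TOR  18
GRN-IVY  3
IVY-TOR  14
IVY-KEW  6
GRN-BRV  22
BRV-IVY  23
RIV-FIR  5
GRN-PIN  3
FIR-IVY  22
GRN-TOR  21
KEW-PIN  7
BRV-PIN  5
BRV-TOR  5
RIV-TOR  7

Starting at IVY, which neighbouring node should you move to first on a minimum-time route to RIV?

RIV

Compare a few routes:
IVY → RIV: 7 = 7
IVY → KEW → RIV: 6+4 = 10
IVY → KEW → TOR → FIR → RIV: 6+2+4+5 = 17
IVY → KEW → TOR → RIV: 6+2+7 = 15
Cheapest is IVY → RIV at 7 min.
So from IVY the first move is to RIV.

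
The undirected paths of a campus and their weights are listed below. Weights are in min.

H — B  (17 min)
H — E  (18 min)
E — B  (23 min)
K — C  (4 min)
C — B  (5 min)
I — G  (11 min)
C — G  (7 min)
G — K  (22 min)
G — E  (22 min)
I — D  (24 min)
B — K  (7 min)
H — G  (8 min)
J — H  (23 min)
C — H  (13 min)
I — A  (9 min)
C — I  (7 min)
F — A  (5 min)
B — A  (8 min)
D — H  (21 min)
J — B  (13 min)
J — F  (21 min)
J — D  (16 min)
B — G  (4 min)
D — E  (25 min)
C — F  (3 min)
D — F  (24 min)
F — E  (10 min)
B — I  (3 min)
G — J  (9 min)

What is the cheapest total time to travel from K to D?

Running Dijkstra from K:
K: 0
C: 4  (via K)
B: 7  (via K)
F: 7  (via C)
I: 10  (via B)
G: 11  (via C)
A: 12  (via F)
E: 17  (via F)
H: 17  (via C)
J: 20  (via B)
D: 31  (via F)
Shortest route: K–C–F–D = 31 min.

31 min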